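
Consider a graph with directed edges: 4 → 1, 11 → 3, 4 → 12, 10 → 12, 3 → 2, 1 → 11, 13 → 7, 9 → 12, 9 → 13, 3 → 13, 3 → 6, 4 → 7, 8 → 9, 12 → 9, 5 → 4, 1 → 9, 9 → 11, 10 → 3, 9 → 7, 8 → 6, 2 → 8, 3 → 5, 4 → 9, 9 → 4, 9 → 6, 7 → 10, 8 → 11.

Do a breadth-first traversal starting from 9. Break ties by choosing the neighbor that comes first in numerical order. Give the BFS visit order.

Visit 9; enqueue 4, 6, 7, 11, 12, 13 → queue [4, 6, 7, 11, 12, 13]
Visit 4; enqueue 1 → queue [6, 7, 11, 12, 13, 1]
Visit 6 → queue [7, 11, 12, 13, 1]
Visit 7; enqueue 10 → queue [11, 12, 13, 1, 10]
Visit 11; enqueue 3 → queue [12, 13, 1, 10, 3]
Visit 12 → queue [13, 1, 10, 3]
Visit 13 → queue [1, 10, 3]
Visit 1 → queue [10, 3]
Visit 10 → queue [3]
Visit 3; enqueue 2, 5 → queue [2, 5]
Visit 2; enqueue 8 → queue [5, 8]
Visit 5 → queue [8]
Visit 8 → queue []

9, 4, 6, 7, 11, 12, 13, 1, 10, 3, 2, 5, 8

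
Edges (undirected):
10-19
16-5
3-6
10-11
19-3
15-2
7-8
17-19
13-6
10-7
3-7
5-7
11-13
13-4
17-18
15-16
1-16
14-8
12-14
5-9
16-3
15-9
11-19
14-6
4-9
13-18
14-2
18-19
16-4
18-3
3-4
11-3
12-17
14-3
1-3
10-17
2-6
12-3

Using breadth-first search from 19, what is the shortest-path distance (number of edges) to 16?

2

Level 0: 19
Level 1: 3, 10, 11, 17, 18
Level 2: 1, 4, 6, 7, 12, 13, 14, 16
Level 3: 2, 5, 8, 9, 15
16 first appears at level 2.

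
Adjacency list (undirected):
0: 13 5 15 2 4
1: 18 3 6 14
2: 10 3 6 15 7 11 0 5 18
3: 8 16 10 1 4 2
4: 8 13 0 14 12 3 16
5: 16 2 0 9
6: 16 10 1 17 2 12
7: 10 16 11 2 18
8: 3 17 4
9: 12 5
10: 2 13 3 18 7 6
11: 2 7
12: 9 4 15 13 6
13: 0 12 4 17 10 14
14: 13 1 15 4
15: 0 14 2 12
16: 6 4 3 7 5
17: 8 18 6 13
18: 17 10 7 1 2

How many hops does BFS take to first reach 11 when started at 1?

3

Level 0: 1
Level 1: 3, 6, 14, 18
Level 2: 2, 4, 7, 8, 10, 12, 13, 15, 16, 17
Level 3: 0, 5, 9, 11
11 first appears at level 3.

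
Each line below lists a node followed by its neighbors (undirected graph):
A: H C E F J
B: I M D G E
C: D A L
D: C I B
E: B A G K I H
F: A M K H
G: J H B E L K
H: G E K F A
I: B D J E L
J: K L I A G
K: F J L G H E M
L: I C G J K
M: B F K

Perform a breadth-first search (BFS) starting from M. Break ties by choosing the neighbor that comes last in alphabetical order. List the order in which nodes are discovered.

M → K → F → B → L → J → H → G → E → A → I → D → C

Visit M; enqueue K, F, B → queue [K, F, B]
Visit K; enqueue L, J, H, G, E → queue [F, B, L, J, H, G, E]
Visit F; enqueue A → queue [B, L, J, H, G, E, A]
Visit B; enqueue I, D → queue [L, J, H, G, E, A, I, D]
Visit L; enqueue C → queue [J, H, G, E, A, I, D, C]
Visit J → queue [H, G, E, A, I, D, C]
Visit H → queue [G, E, A, I, D, C]
Visit G → queue [E, A, I, D, C]
Visit E → queue [A, I, D, C]
Visit A → queue [I, D, C]
Visit I → queue [D, C]
Visit D → queue [C]
Visit C → queue []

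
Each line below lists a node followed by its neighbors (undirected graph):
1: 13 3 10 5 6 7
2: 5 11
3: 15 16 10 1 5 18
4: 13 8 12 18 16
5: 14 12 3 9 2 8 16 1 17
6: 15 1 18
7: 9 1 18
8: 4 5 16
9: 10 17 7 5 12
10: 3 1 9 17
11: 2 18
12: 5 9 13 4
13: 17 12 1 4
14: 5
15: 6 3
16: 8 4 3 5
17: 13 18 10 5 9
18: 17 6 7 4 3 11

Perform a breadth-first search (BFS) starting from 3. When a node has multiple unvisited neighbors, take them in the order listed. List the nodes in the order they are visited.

3 15 16 10 1 5 18 6 8 4 9 17 13 7 14 12 2 11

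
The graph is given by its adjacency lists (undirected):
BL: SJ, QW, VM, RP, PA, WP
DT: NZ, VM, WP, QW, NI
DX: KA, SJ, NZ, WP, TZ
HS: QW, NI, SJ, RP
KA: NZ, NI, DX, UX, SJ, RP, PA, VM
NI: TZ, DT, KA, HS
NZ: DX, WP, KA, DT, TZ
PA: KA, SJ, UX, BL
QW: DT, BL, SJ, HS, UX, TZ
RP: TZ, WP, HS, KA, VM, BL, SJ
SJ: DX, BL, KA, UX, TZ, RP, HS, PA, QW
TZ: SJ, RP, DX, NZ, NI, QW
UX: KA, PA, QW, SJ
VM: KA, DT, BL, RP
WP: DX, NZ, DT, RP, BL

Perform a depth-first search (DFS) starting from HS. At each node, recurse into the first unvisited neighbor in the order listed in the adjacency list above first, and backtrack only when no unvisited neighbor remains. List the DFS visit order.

HS → QW → DT → NZ → DX → KA → NI → TZ → SJ → BL → VM → RP → WP → PA → UX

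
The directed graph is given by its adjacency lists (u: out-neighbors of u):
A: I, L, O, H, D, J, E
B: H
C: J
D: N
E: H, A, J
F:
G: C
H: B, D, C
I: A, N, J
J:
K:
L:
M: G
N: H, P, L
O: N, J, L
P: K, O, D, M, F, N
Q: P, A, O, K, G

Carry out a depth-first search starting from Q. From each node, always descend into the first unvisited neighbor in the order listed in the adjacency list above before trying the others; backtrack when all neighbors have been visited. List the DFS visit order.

Q -> P -> K -> O -> N -> H -> B -> D -> C -> J -> L -> M -> G -> F -> A -> I -> E

Visit Q
Q → P
P → K
P → O
O → N
N → H
H → B
H → D
H → C
C → J
N → L
P → M
M → G
P → F
Q → A
A → I
A → E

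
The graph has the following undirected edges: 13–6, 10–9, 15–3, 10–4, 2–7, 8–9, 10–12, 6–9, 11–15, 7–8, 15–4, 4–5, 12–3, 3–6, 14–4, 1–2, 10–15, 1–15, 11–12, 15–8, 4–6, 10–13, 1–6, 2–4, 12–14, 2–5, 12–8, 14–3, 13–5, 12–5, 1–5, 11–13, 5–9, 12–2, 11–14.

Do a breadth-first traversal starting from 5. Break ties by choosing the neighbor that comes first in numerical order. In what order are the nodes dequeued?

Visit 5; enqueue 1, 2, 4, 9, 12, 13 → queue [1, 2, 4, 9, 12, 13]
Visit 1; enqueue 6, 15 → queue [2, 4, 9, 12, 13, 6, 15]
Visit 2; enqueue 7 → queue [4, 9, 12, 13, 6, 15, 7]
Visit 4; enqueue 10, 14 → queue [9, 12, 13, 6, 15, 7, 10, 14]
Visit 9; enqueue 8 → queue [12, 13, 6, 15, 7, 10, 14, 8]
Visit 12; enqueue 3, 11 → queue [13, 6, 15, 7, 10, 14, 8, 3, 11]
Visit 13 → queue [6, 15, 7, 10, 14, 8, 3, 11]
Visit 6 → queue [15, 7, 10, 14, 8, 3, 11]
Visit 15 → queue [7, 10, 14, 8, 3, 11]
Visit 7 → queue [10, 14, 8, 3, 11]
Visit 10 → queue [14, 8, 3, 11]
Visit 14 → queue [8, 3, 11]
Visit 8 → queue [3, 11]
Visit 3 → queue [11]
Visit 11 → queue []

5 -> 1 -> 2 -> 4 -> 9 -> 12 -> 13 -> 6 -> 15 -> 7 -> 10 -> 14 -> 8 -> 3 -> 11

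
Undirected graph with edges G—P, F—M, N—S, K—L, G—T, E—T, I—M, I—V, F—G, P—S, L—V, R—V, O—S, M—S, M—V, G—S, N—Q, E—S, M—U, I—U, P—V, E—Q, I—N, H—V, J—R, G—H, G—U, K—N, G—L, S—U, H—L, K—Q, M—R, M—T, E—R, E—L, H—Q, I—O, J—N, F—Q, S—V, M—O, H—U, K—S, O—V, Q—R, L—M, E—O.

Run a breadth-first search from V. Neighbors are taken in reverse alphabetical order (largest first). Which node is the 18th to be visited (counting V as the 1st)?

F

Visit V; enqueue S, R, P, O, M, L, I, H → queue [S, R, P, O, M, L, I, H]
Visit S; enqueue U, N, K, G, E → queue [R, P, O, M, L, I, H, U, N, K, G, E]
Visit R; enqueue Q, J → queue [P, O, M, L, I, H, U, N, K, G, E, Q, J]
Visit P → queue [O, M, L, I, H, U, N, K, G, E, Q, J]
Visit O → queue [M, L, I, H, U, N, K, G, E, Q, J]
Visit M; enqueue T, F → queue [L, I, H, U, N, K, G, E, Q, J, T, F]
Visit L → queue [I, H, U, N, K, G, E, Q, J, T, F]
Visit I → queue [H, U, N, K, G, E, Q, J, T, F]
Visit H → queue [U, N, K, G, E, Q, J, T, F]
Visit U → queue [N, K, G, E, Q, J, T, F]
Visit N → queue [K, G, E, Q, J, T, F]
Visit K → queue [G, E, Q, J, T, F]
Visit G → queue [E, Q, J, T, F]
Visit E → queue [Q, J, T, F]
Visit Q → queue [J, T, F]
Visit J → queue [T, F]
Visit T → queue [F]
Visit F → queue []

Visit order: V, S, R, P, O, M, L, I, H, U, N, K, G, E, Q, J, T, F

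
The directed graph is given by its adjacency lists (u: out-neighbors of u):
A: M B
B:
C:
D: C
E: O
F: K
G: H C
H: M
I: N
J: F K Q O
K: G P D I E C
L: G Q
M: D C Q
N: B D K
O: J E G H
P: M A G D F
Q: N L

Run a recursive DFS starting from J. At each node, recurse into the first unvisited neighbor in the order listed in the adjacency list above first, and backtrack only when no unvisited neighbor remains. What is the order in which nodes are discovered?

Visit J
J → F
F → K
K → G
G → H
H → M
M → D
D → C
M → Q
Q → N
N → B
Q → L
K → P
P → A
K → I
K → E
E → O

J, F, K, G, H, M, D, C, Q, N, B, L, P, A, I, E, O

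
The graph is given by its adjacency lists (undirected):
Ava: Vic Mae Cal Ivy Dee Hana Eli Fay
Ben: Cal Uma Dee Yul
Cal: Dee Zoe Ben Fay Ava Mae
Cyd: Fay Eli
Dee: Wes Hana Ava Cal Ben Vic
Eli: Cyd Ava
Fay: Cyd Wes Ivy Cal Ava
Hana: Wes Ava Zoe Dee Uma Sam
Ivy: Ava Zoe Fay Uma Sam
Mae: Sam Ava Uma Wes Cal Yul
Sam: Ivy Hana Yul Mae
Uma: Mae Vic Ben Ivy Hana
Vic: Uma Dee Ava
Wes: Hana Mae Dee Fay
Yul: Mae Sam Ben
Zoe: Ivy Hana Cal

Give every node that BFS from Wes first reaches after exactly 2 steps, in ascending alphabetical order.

Level 0: Wes
Level 1: Dee, Fay, Hana, Mae
Level 2: Ava, Ben, Cal, Cyd, Ivy, Sam, Uma, Vic, Yul, Zoe
Level 3: Eli

Ava, Ben, Cal, Cyd, Ivy, Sam, Uma, Vic, Yul, Zoe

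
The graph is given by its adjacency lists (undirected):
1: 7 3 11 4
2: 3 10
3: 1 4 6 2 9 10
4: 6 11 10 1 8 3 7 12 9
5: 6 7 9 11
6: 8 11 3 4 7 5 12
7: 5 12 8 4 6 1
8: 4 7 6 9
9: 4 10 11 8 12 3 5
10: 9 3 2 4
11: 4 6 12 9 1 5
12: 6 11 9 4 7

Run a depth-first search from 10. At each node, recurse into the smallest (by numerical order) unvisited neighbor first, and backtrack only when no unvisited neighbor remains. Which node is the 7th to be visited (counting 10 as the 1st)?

5

Visit 10
10 → 2
2 → 3
3 → 1
1 → 4
4 → 6
6 → 5
5 → 7
7 → 8
8 → 9
9 → 11
11 → 12

Visit order: 10, 2, 3, 1, 4, 6, 5, 7, 8, 9, 11, 12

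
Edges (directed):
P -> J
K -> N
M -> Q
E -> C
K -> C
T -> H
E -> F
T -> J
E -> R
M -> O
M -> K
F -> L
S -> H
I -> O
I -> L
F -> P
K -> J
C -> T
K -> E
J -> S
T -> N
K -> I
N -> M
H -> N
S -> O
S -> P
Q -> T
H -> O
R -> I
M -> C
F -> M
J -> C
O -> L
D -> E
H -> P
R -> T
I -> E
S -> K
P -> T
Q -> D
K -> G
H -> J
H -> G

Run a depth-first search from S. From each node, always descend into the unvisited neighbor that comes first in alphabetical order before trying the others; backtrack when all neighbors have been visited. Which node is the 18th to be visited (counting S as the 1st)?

D

Visit S
S → H
H → G
H → J
J → C
C → T
T → N
N → M
M → K
K → E
E → F
F → L
F → P
E → R
R → I
I → O
M → Q
Q → D

Visit order: S, H, G, J, C, T, N, M, K, E, F, L, P, R, I, O, Q, D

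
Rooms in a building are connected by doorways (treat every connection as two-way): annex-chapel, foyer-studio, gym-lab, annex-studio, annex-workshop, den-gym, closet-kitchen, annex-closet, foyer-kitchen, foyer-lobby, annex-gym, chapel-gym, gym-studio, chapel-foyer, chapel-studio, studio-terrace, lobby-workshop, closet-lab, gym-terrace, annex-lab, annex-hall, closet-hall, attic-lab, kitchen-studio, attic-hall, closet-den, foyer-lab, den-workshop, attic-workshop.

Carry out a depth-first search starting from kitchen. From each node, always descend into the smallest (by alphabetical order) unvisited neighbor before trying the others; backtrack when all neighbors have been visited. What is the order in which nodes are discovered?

Visit kitchen
kitchen → closet
closet → annex
annex → chapel
chapel → foyer
foyer → lab
lab → attic
attic → hall
attic → workshop
workshop → den
den → gym
gym → studio
studio → terrace
workshop → lobby

kitchen closet annex chapel foyer lab attic hall workshop den gym studio terrace lobby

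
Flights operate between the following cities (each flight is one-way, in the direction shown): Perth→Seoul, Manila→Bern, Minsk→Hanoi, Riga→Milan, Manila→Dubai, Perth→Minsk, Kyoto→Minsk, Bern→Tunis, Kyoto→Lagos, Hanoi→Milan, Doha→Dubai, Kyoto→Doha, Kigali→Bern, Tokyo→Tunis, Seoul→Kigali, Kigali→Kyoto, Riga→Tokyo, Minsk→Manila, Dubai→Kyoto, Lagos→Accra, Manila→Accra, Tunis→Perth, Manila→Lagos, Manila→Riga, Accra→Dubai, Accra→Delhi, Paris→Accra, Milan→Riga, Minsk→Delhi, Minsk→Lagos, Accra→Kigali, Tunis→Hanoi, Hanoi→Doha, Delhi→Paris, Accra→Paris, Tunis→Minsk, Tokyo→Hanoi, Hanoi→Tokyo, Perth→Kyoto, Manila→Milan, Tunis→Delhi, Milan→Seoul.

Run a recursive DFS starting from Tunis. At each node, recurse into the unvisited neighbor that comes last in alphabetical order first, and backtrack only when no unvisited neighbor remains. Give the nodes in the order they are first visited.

Visit Tunis
Tunis → Perth
Perth → Seoul
Seoul → Kigali
Kigali → Kyoto
Kyoto → Minsk
Minsk → Manila
Manila → Riga
Riga → Tokyo
Tokyo → Hanoi
Hanoi → Milan
Hanoi → Doha
Doha → Dubai
Manila → Lagos
Lagos → Accra
Accra → Paris
Accra → Delhi
Manila → Bern

Tunis, Perth, Seoul, Kigali, Kyoto, Minsk, Manila, Riga, Tokyo, Hanoi, Milan, Doha, Dubai, Lagos, Accra, Paris, Delhi, Bern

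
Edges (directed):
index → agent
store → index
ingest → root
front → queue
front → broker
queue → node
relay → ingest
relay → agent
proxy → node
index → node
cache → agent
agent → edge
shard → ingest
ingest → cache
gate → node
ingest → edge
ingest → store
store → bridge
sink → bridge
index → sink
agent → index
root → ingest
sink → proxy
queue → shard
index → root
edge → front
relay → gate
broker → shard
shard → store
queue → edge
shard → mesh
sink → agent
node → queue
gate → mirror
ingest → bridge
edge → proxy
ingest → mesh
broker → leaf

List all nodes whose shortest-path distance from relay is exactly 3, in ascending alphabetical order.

Level 0: relay
Level 1: agent, gate, ingest
Level 2: bridge, cache, edge, index, mesh, mirror, node, root, store
Level 3: front, proxy, queue, sink
Level 4: broker, shard
Level 5: leaf

front, proxy, queue, sink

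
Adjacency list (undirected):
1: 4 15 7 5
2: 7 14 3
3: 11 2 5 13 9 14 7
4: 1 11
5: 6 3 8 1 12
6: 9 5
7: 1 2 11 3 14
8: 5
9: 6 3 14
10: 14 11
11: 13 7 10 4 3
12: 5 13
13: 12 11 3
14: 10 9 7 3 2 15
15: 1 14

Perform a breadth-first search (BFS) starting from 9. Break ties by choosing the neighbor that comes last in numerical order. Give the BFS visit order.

Visit 9; enqueue 14, 6, 3 → queue [14, 6, 3]
Visit 14; enqueue 15, 10, 7, 2 → queue [6, 3, 15, 10, 7, 2]
Visit 6; enqueue 5 → queue [3, 15, 10, 7, 2, 5]
Visit 3; enqueue 13, 11 → queue [15, 10, 7, 2, 5, 13, 11]
Visit 15; enqueue 1 → queue [10, 7, 2, 5, 13, 11, 1]
Visit 10 → queue [7, 2, 5, 13, 11, 1]
Visit 7 → queue [2, 5, 13, 11, 1]
Visit 2 → queue [5, 13, 11, 1]
Visit 5; enqueue 12, 8 → queue [13, 11, 1, 12, 8]
Visit 13 → queue [11, 1, 12, 8]
Visit 11; enqueue 4 → queue [1, 12, 8, 4]
Visit 1 → queue [12, 8, 4]
Visit 12 → queue [8, 4]
Visit 8 → queue [4]
Visit 4 → queue []

9 14 6 3 15 10 7 2 5 13 11 1 12 8 4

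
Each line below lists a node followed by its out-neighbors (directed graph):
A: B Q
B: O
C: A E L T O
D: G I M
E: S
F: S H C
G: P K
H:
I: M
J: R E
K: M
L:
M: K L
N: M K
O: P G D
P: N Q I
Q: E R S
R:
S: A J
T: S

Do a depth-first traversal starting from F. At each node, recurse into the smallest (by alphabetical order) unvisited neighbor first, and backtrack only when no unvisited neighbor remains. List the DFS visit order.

Visit F
F → C
C → A
A → B
B → O
O → D
D → G
G → K
K → M
M → L
G → P
P → I
P → N
P → Q
Q → E
E → S
S → J
J → R
C → T
F → H

F C A B O D G K M L P I N Q E S J R T H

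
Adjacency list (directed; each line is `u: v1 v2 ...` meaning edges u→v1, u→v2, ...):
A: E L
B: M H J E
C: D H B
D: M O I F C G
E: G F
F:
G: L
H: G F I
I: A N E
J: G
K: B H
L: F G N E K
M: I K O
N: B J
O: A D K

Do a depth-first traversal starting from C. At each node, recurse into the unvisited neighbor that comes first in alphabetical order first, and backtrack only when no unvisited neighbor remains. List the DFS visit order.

C → B → E → F → G → L → K → H → I → A → N → J → M → O → D

Visit C
C → B
B → E
E → F
E → G
G → L
L → K
K → H
H → I
I → A
I → N
N → J
B → M
M → O
O → D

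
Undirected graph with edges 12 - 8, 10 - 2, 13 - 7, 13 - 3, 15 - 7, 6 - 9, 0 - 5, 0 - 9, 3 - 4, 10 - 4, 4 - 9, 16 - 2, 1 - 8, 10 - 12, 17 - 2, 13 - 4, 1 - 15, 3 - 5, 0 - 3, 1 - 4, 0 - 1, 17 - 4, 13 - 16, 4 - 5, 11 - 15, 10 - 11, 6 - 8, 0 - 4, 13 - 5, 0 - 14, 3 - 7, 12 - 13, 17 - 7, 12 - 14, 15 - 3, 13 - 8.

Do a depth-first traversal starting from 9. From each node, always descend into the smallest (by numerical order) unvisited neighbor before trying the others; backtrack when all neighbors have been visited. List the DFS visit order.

Visit 9
9 → 0
0 → 1
1 → 4
4 → 3
3 → 5
5 → 13
13 → 7
7 → 15
15 → 11
11 → 10
10 → 2
2 → 16
2 → 17
10 → 12
12 → 8
8 → 6
12 → 14

9, 0, 1, 4, 3, 5, 13, 7, 15, 11, 10, 2, 16, 17, 12, 8, 6, 14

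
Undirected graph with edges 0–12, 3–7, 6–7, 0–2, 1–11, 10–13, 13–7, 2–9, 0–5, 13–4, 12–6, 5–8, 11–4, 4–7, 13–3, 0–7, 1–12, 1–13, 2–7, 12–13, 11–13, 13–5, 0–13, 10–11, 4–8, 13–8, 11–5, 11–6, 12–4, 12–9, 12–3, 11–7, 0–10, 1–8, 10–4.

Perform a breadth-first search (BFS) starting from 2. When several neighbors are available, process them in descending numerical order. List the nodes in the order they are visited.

Visit 2; enqueue 9, 7, 0 → queue [9, 7, 0]
Visit 9; enqueue 12 → queue [7, 0, 12]
Visit 7; enqueue 13, 11, 6, 4, 3 → queue [0, 12, 13, 11, 6, 4, 3]
Visit 0; enqueue 10, 5 → queue [12, 13, 11, 6, 4, 3, 10, 5]
Visit 12; enqueue 1 → queue [13, 11, 6, 4, 3, 10, 5, 1]
Visit 13; enqueue 8 → queue [11, 6, 4, 3, 10, 5, 1, 8]
Visit 11 → queue [6, 4, 3, 10, 5, 1, 8]
Visit 6 → queue [4, 3, 10, 5, 1, 8]
Visit 4 → queue [3, 10, 5, 1, 8]
Visit 3 → queue [10, 5, 1, 8]
Visit 10 → queue [5, 1, 8]
Visit 5 → queue [1, 8]
Visit 1 → queue [8]
Visit 8 → queue []

2, 9, 7, 0, 12, 13, 11, 6, 4, 3, 10, 5, 1, 8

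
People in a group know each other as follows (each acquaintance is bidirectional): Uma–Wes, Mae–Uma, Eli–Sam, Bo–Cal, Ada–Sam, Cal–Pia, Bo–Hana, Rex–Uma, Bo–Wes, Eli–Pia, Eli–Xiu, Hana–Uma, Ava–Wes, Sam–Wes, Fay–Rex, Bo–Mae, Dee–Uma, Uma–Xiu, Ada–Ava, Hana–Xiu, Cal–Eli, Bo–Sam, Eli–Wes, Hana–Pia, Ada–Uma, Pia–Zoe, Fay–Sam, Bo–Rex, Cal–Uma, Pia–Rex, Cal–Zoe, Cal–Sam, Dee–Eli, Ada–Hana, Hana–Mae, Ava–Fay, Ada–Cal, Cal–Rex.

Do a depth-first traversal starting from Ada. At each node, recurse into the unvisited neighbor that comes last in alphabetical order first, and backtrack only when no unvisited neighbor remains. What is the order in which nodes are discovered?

Ada -> Uma -> Xiu -> Hana -> Pia -> Zoe -> Cal -> Sam -> Wes -> Eli -> Dee -> Bo -> Rex -> Fay -> Ava -> Mae

Visit Ada
Ada → Uma
Uma → Xiu
Xiu → Hana
Hana → Pia
Pia → Zoe
Zoe → Cal
Cal → Sam
Sam → Wes
Wes → Eli
Eli → Dee
Wes → Bo
Bo → Rex
Rex → Fay
Fay → Ava
Bo → Mae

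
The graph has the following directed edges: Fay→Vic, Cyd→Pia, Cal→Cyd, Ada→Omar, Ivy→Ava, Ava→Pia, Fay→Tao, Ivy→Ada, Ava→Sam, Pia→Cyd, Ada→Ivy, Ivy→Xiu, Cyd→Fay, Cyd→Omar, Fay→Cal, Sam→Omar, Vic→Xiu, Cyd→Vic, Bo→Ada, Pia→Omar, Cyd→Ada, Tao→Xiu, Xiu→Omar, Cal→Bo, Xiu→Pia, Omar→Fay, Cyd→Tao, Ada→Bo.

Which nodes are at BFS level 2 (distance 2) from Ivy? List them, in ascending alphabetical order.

Bo, Omar, Pia, Sam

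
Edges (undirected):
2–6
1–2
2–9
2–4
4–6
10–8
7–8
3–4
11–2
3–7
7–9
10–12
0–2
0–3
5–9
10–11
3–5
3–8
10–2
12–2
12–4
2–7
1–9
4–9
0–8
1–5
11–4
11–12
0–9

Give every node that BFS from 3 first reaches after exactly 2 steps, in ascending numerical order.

Level 0: 3
Level 1: 0, 4, 5, 7, 8
Level 2: 1, 2, 6, 9, 10, 11, 12

1, 2, 6, 9, 10, 11, 12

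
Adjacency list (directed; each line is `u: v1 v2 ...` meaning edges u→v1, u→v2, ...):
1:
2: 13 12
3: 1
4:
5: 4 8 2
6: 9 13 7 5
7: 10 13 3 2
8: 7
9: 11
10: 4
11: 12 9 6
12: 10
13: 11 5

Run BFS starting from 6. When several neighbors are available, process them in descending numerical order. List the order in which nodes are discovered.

6 → 13 → 9 → 7 → 5 → 11 → 10 → 3 → 2 → 8 → 4 → 12 → 1

Visit 6; enqueue 13, 9, 7, 5 → queue [13, 9, 7, 5]
Visit 13; enqueue 11 → queue [9, 7, 5, 11]
Visit 9 → queue [7, 5, 11]
Visit 7; enqueue 10, 3, 2 → queue [5, 11, 10, 3, 2]
Visit 5; enqueue 8, 4 → queue [11, 10, 3, 2, 8, 4]
Visit 11; enqueue 12 → queue [10, 3, 2, 8, 4, 12]
Visit 10 → queue [3, 2, 8, 4, 12]
Visit 3; enqueue 1 → queue [2, 8, 4, 12, 1]
Visit 2 → queue [8, 4, 12, 1]
Visit 8 → queue [4, 12, 1]
Visit 4 → queue [12, 1]
Visit 12 → queue [1]
Visit 1 → queue []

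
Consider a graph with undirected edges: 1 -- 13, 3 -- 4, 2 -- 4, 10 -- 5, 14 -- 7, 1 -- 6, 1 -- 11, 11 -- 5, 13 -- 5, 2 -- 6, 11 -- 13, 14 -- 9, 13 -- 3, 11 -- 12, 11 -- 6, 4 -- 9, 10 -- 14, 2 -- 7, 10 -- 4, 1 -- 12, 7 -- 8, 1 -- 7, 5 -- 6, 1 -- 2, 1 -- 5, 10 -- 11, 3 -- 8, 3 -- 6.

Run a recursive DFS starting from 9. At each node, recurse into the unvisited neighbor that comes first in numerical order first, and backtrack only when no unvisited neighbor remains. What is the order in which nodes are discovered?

9 -> 4 -> 2 -> 1 -> 5 -> 6 -> 3 -> 8 -> 7 -> 14 -> 10 -> 11 -> 12 -> 13

Visit 9
9 → 4
4 → 2
2 → 1
1 → 5
5 → 6
6 → 3
3 → 8
8 → 7
7 → 14
14 → 10
10 → 11
11 → 12
11 → 13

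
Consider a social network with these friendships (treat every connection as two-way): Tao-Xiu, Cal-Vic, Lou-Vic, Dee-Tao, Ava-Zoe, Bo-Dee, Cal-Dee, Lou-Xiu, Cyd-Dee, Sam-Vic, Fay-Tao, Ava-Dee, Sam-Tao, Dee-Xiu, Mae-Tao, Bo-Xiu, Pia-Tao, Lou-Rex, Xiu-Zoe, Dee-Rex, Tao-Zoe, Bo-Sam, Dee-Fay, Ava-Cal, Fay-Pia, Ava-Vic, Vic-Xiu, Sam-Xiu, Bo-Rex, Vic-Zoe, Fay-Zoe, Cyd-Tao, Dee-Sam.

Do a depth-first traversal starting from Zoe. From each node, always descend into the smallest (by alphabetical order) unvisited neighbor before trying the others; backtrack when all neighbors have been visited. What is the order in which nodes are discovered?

Zoe -> Ava -> Cal -> Dee -> Bo -> Rex -> Lou -> Vic -> Sam -> Tao -> Cyd -> Fay -> Pia -> Mae -> Xiu

Visit Zoe
Zoe → Ava
Ava → Cal
Cal → Dee
Dee → Bo
Bo → Rex
Rex → Lou
Lou → Vic
Vic → Sam
Sam → Tao
Tao → Cyd
Tao → Fay
Fay → Pia
Tao → Mae
Tao → Xiu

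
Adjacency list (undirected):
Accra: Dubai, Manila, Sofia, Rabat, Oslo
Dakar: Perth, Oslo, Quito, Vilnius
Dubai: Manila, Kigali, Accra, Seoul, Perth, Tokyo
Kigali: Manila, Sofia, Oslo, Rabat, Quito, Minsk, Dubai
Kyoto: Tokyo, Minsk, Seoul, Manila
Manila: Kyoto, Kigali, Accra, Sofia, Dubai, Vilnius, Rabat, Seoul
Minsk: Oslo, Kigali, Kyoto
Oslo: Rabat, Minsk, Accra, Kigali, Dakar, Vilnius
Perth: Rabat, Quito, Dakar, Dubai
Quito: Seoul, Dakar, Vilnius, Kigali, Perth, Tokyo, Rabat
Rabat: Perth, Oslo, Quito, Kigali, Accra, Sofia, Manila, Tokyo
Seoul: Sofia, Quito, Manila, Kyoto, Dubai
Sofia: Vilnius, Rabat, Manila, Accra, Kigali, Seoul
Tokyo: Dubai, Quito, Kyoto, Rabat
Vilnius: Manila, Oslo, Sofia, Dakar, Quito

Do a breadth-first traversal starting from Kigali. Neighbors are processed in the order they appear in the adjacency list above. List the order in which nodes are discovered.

Kigali, Manila, Sofia, Oslo, Rabat, Quito, Minsk, Dubai, Kyoto, Accra, Vilnius, Seoul, Dakar, Perth, Tokyo

Visit Kigali; enqueue Manila, Sofia, Oslo, Rabat, Quito, Minsk, Dubai → queue [Manila, Sofia, Oslo, Rabat, Quito, Minsk, Dubai]
Visit Manila; enqueue Kyoto, Accra, Vilnius, Seoul → queue [Sofia, Oslo, Rabat, Quito, Minsk, Dubai, Kyoto, Accra, Vilnius, Seoul]
Visit Sofia → queue [Oslo, Rabat, Quito, Minsk, Dubai, Kyoto, Accra, Vilnius, Seoul]
Visit Oslo; enqueue Dakar → queue [Rabat, Quito, Minsk, Dubai, Kyoto, Accra, Vilnius, Seoul, Dakar]
Visit Rabat; enqueue Perth, Tokyo → queue [Quito, Minsk, Dubai, Kyoto, Accra, Vilnius, Seoul, Dakar, Perth, Tokyo]
Visit Quito → queue [Minsk, Dubai, Kyoto, Accra, Vilnius, Seoul, Dakar, Perth, Tokyo]
Visit Minsk → queue [Dubai, Kyoto, Accra, Vilnius, Seoul, Dakar, Perth, Tokyo]
Visit Dubai → queue [Kyoto, Accra, Vilnius, Seoul, Dakar, Perth, Tokyo]
Visit Kyoto → queue [Accra, Vilnius, Seoul, Dakar, Perth, Tokyo]
Visit Accra → queue [Vilnius, Seoul, Dakar, Perth, Tokyo]
Visit Vilnius → queue [Seoul, Dakar, Perth, Tokyo]
Visit Seoul → queue [Dakar, Perth, Tokyo]
Visit Dakar → queue [Perth, Tokyo]
Visit Perth → queue [Tokyo]
Visit Tokyo → queue []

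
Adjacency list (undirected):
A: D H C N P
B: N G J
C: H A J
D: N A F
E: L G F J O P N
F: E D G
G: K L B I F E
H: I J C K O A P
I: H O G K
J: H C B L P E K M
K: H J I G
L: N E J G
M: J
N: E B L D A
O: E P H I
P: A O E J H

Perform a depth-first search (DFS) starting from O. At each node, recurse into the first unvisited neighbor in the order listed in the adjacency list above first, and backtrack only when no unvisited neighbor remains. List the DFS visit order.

Visit O
O → E
E → L
L → N
N → B
B → G
G → K
K → H
H → I
H → J
J → C
C → A
A → D
D → F
A → P
J → M

O -> E -> L -> N -> B -> G -> K -> H -> I -> J -> C -> A -> D -> F -> P -> M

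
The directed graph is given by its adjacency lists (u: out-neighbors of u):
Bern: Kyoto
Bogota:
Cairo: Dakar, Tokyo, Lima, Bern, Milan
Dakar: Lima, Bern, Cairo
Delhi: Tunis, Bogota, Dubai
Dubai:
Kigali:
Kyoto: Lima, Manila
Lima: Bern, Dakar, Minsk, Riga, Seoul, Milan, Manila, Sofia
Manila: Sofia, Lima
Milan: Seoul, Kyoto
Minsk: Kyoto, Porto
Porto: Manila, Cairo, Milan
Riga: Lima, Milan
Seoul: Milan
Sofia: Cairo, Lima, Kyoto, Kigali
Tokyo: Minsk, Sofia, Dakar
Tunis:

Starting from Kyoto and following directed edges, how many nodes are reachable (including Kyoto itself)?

14

BFS from Kyoto visits: Kyoto, Lima, Manila, Bern, Dakar, Minsk, Riga, Seoul, Milan, Sofia, Cairo, Porto, Kigali, Tokyo
Reachable nodes: 14 of 18 total.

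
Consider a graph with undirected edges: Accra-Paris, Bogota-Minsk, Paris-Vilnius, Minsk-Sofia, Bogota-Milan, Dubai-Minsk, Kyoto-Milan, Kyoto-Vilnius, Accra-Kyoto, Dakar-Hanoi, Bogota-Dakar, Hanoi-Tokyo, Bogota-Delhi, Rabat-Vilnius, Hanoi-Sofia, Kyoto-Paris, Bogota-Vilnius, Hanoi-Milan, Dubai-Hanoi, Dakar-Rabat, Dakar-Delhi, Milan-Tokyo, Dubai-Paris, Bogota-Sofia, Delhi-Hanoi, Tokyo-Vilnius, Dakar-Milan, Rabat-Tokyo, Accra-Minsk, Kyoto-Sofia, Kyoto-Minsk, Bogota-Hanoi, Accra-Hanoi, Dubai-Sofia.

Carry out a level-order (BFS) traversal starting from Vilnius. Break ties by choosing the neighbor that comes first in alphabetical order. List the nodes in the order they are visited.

Visit Vilnius; enqueue Bogota, Kyoto, Paris, Rabat, Tokyo → queue [Bogota, Kyoto, Paris, Rabat, Tokyo]
Visit Bogota; enqueue Dakar, Delhi, Hanoi, Milan, Minsk, Sofia → queue [Kyoto, Paris, Rabat, Tokyo, Dakar, Delhi, Hanoi, Milan, Minsk, Sofia]
Visit Kyoto; enqueue Accra → queue [Paris, Rabat, Tokyo, Dakar, Delhi, Hanoi, Milan, Minsk, Sofia, Accra]
Visit Paris; enqueue Dubai → queue [Rabat, Tokyo, Dakar, Delhi, Hanoi, Milan, Minsk, Sofia, Accra, Dubai]
Visit Rabat → queue [Tokyo, Dakar, Delhi, Hanoi, Milan, Minsk, Sofia, Accra, Dubai]
Visit Tokyo → queue [Dakar, Delhi, Hanoi, Milan, Minsk, Sofia, Accra, Dubai]
Visit Dakar → queue [Delhi, Hanoi, Milan, Minsk, Sofia, Accra, Dubai]
Visit Delhi → queue [Hanoi, Milan, Minsk, Sofia, Accra, Dubai]
Visit Hanoi → queue [Milan, Minsk, Sofia, Accra, Dubai]
Visit Milan → queue [Minsk, Sofia, Accra, Dubai]
Visit Minsk → queue [Sofia, Accra, Dubai]
Visit Sofia → queue [Accra, Dubai]
Visit Accra → queue [Dubai]
Visit Dubai → queue []

Vilnius -> Bogota -> Kyoto -> Paris -> Rabat -> Tokyo -> Dakar -> Delhi -> Hanoi -> Milan -> Minsk -> Sofia -> Accra -> Dubai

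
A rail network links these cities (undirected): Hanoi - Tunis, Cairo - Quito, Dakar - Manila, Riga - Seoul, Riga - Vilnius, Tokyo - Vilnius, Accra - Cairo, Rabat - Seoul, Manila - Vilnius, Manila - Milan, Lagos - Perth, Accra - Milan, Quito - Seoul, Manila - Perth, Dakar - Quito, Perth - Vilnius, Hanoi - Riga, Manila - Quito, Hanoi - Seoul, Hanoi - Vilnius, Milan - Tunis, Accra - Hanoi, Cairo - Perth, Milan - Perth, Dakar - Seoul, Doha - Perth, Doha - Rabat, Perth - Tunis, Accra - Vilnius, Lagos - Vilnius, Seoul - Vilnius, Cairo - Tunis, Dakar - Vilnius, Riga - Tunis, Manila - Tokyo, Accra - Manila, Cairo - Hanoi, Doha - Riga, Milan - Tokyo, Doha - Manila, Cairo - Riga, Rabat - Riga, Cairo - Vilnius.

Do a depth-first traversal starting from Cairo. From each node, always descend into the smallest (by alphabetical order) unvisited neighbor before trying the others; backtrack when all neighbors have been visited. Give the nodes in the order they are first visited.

Cairo, Accra, Hanoi, Riga, Doha, Manila, Dakar, Quito, Seoul, Rabat, Vilnius, Lagos, Perth, Milan, Tokyo, Tunis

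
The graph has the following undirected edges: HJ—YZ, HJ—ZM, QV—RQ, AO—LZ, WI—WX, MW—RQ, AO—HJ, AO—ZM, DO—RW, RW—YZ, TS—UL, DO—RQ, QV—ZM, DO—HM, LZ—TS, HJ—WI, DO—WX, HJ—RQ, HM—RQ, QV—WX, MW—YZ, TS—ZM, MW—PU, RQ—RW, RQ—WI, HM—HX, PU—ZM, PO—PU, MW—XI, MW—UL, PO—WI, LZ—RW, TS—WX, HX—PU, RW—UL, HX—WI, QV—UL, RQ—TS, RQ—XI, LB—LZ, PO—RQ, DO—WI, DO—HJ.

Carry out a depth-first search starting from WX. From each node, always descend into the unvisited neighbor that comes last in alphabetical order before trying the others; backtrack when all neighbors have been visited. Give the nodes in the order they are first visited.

Visit WX
WX → WI
WI → RQ
RQ → XI
XI → MW
MW → YZ
YZ → RW
RW → UL
UL → TS
TS → ZM
ZM → QV
ZM → PU
PU → PO
PU → HX
HX → HM
HM → DO
DO → HJ
HJ → AO
AO → LZ
LZ → LB

WX, WI, RQ, XI, MW, YZ, RW, UL, TS, ZM, QV, PU, PO, HX, HM, DO, HJ, AO, LZ, LB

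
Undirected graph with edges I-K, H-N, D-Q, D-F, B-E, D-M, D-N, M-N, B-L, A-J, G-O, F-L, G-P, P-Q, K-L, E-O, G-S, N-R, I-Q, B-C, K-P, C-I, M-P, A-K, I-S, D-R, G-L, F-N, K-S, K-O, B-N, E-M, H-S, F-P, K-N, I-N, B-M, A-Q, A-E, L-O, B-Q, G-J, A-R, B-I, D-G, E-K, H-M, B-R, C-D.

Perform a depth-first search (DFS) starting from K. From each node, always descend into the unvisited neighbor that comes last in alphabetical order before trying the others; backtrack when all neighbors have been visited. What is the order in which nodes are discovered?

K S I Q P M N R D G O L F B E A J C H

Visit K
K → S
S → I
I → Q
Q → P
P → M
M → N
N → R
R → D
D → G
G → O
O → L
L → F
L → B
B → E
E → A
A → J
B → C
N → H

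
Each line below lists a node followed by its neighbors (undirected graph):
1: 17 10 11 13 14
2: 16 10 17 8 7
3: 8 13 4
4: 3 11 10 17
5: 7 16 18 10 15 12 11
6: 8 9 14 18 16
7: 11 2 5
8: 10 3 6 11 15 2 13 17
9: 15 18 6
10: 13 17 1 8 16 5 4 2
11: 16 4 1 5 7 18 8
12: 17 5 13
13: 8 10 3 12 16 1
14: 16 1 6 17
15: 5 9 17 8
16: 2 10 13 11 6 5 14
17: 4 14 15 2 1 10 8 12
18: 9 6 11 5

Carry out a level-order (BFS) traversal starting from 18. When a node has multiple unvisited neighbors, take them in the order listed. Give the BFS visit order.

Visit 18; enqueue 9, 6, 11, 5 → queue [9, 6, 11, 5]
Visit 9; enqueue 15 → queue [6, 11, 5, 15]
Visit 6; enqueue 8, 14, 16 → queue [11, 5, 15, 8, 14, 16]
Visit 11; enqueue 4, 1, 7 → queue [5, 15, 8, 14, 16, 4, 1, 7]
Visit 5; enqueue 10, 12 → queue [15, 8, 14, 16, 4, 1, 7, 10, 12]
Visit 15; enqueue 17 → queue [8, 14, 16, 4, 1, 7, 10, 12, 17]
Visit 8; enqueue 3, 2, 13 → queue [14, 16, 4, 1, 7, 10, 12, 17, 3, 2, 13]
Visit 14 → queue [16, 4, 1, 7, 10, 12, 17, 3, 2, 13]
Visit 16 → queue [4, 1, 7, 10, 12, 17, 3, 2, 13]
Visit 4 → queue [1, 7, 10, 12, 17, 3, 2, 13]
Visit 1 → queue [7, 10, 12, 17, 3, 2, 13]
Visit 7 → queue [10, 12, 17, 3, 2, 13]
Visit 10 → queue [12, 17, 3, 2, 13]
Visit 12 → queue [17, 3, 2, 13]
Visit 17 → queue [3, 2, 13]
Visit 3 → queue [2, 13]
Visit 2 → queue [13]
Visit 13 → queue []

18, 9, 6, 11, 5, 15, 8, 14, 16, 4, 1, 7, 10, 12, 17, 3, 2, 13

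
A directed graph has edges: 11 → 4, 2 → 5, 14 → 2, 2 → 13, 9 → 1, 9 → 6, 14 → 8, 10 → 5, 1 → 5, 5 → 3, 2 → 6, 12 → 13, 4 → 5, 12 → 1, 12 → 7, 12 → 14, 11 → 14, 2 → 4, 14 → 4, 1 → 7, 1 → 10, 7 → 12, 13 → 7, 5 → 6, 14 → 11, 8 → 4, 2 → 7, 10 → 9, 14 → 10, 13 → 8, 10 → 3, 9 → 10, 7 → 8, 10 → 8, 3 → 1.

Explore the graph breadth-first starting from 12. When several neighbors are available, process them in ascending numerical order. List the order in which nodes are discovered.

12 -> 1 -> 7 -> 13 -> 14 -> 5 -> 10 -> 8 -> 2 -> 4 -> 11 -> 3 -> 6 -> 9

Visit 12; enqueue 1, 7, 13, 14 → queue [1, 7, 13, 14]
Visit 1; enqueue 5, 10 → queue [7, 13, 14, 5, 10]
Visit 7; enqueue 8 → queue [13, 14, 5, 10, 8]
Visit 13 → queue [14, 5, 10, 8]
Visit 14; enqueue 2, 4, 11 → queue [5, 10, 8, 2, 4, 11]
Visit 5; enqueue 3, 6 → queue [10, 8, 2, 4, 11, 3, 6]
Visit 10; enqueue 9 → queue [8, 2, 4, 11, 3, 6, 9]
Visit 8 → queue [2, 4, 11, 3, 6, 9]
Visit 2 → queue [4, 11, 3, 6, 9]
Visit 4 → queue [11, 3, 6, 9]
Visit 11 → queue [3, 6, 9]
Visit 3 → queue [6, 9]
Visit 6 → queue [9]
Visit 9 → queue []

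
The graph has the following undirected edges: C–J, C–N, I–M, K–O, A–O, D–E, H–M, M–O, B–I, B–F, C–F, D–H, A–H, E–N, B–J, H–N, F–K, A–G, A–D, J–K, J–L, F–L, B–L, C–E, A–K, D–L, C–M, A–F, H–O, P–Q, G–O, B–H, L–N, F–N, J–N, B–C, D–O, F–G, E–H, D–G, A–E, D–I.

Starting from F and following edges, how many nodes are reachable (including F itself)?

BFS from F visits: F, N, L, K, G, C, B, A, J, H, E, D, O, M, I
Reachable nodes: 15 of 17 total.

15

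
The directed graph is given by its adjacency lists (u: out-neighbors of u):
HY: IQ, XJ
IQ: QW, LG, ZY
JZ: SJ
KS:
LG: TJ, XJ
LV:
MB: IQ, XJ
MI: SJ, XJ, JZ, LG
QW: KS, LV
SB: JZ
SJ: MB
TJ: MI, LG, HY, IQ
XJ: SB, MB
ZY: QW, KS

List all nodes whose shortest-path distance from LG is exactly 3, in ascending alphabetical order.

JZ, QW, SJ, ZY

Level 0: LG
Level 1: TJ, XJ
Level 2: HY, IQ, MB, MI, SB
Level 3: JZ, QW, SJ, ZY
Level 4: KS, LV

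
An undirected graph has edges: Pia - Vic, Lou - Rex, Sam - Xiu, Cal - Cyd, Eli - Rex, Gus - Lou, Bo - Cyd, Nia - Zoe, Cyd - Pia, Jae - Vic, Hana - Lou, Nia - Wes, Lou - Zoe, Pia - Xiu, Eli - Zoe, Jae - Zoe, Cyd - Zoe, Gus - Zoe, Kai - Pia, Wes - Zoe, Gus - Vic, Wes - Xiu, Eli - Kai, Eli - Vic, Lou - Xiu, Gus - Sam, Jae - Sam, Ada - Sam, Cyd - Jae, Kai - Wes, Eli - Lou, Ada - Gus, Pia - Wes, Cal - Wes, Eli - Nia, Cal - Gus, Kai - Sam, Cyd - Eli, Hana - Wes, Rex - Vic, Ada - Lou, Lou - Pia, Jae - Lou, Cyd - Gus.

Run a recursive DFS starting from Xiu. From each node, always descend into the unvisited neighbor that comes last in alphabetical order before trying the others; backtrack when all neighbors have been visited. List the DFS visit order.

Visit Xiu
Xiu → Wes
Wes → Zoe
Zoe → Nia
Nia → Eli
Eli → Vic
Vic → Rex
Rex → Lou
Lou → Pia
Pia → Kai
Kai → Sam
Sam → Jae
Jae → Cyd
Cyd → Gus
Gus → Cal
Gus → Ada
Cyd → Bo
Lou → Hana

Xiu -> Wes -> Zoe -> Nia -> Eli -> Vic -> Rex -> Lou -> Pia -> Kai -> Sam -> Jae -> Cyd -> Gus -> Cal -> Ada -> Bo -> Hana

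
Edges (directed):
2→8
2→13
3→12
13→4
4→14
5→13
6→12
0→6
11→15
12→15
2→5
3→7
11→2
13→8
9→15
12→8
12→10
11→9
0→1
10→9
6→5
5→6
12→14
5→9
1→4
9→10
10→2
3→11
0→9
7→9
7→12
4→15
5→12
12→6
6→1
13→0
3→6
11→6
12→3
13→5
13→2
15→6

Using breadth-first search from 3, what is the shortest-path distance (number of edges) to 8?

Level 0: 3
Level 1: 6, 7, 11, 12
Level 2: 1, 2, 5, 8, 9, 10, 14, 15
Level 3: 4, 13
Level 4: 0
8 first appears at level 2.

2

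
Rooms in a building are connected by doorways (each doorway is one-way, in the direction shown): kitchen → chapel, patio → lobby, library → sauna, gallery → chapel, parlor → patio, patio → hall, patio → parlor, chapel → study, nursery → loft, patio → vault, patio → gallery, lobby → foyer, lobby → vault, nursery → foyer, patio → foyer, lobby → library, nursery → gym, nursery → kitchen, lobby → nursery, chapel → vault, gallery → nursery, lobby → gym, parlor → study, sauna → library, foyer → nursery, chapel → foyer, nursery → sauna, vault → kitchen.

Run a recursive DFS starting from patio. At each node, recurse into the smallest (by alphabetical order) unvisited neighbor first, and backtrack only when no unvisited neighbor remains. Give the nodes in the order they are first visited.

Visit patio
patio → foyer
foyer → nursery
nursery → gym
nursery → kitchen
kitchen → chapel
chapel → study
chapel → vault
nursery → loft
nursery → sauna
sauna → library
patio → gallery
patio → hall
patio → lobby
patio → parlor

patio → foyer → nursery → gym → kitchen → chapel → study → vault → loft → sauna → library → gallery → hall → lobby → parlor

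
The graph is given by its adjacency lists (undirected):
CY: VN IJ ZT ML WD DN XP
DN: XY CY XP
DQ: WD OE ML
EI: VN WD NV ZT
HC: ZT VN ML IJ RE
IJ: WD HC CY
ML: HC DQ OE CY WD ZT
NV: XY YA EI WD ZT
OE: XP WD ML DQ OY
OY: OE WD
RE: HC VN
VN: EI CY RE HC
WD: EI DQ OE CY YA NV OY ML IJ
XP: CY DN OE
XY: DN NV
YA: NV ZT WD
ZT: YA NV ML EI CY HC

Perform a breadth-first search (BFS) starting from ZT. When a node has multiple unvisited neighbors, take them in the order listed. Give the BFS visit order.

Visit ZT; enqueue YA, NV, ML, EI, CY, HC → queue [YA, NV, ML, EI, CY, HC]
Visit YA; enqueue WD → queue [NV, ML, EI, CY, HC, WD]
Visit NV; enqueue XY → queue [ML, EI, CY, HC, WD, XY]
Visit ML; enqueue DQ, OE → queue [EI, CY, HC, WD, XY, DQ, OE]
Visit EI; enqueue VN → queue [CY, HC, WD, XY, DQ, OE, VN]
Visit CY; enqueue IJ, DN, XP → queue [HC, WD, XY, DQ, OE, VN, IJ, DN, XP]
Visit HC; enqueue RE → queue [WD, XY, DQ, OE, VN, IJ, DN, XP, RE]
Visit WD; enqueue OY → queue [XY, DQ, OE, VN, IJ, DN, XP, RE, OY]
Visit XY → queue [DQ, OE, VN, IJ, DN, XP, RE, OY]
Visit DQ → queue [OE, VN, IJ, DN, XP, RE, OY]
Visit OE → queue [VN, IJ, DN, XP, RE, OY]
Visit VN → queue [IJ, DN, XP, RE, OY]
Visit IJ → queue [DN, XP, RE, OY]
Visit DN → queue [XP, RE, OY]
Visit XP → queue [RE, OY]
Visit RE → queue [OY]
Visit OY → queue []

ZT, YA, NV, ML, EI, CY, HC, WD, XY, DQ, OE, VN, IJ, DN, XP, RE, OY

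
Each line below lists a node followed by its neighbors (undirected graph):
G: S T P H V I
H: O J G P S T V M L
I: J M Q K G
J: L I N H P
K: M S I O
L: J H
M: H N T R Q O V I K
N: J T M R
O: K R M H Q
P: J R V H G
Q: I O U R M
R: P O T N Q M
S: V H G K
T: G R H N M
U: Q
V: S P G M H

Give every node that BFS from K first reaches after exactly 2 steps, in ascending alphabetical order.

G, H, J, N, Q, R, T, V

Level 0: K
Level 1: I, M, O, S
Level 2: G, H, J, N, Q, R, T, V
Level 3: L, P, U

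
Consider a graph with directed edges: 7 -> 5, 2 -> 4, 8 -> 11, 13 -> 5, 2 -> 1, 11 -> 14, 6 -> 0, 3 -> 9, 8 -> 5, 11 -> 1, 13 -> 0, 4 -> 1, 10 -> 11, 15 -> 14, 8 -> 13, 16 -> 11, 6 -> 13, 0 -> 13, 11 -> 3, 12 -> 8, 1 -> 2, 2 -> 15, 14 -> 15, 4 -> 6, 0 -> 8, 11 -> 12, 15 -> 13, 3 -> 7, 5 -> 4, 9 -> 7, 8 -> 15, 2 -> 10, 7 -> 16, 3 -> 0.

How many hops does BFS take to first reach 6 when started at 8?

3

Level 0: 8
Level 1: 5, 11, 13, 15
Level 2: 0, 1, 3, 4, 12, 14
Level 3: 2, 6, 7, 9
Level 4: 10, 16
6 first appears at level 3.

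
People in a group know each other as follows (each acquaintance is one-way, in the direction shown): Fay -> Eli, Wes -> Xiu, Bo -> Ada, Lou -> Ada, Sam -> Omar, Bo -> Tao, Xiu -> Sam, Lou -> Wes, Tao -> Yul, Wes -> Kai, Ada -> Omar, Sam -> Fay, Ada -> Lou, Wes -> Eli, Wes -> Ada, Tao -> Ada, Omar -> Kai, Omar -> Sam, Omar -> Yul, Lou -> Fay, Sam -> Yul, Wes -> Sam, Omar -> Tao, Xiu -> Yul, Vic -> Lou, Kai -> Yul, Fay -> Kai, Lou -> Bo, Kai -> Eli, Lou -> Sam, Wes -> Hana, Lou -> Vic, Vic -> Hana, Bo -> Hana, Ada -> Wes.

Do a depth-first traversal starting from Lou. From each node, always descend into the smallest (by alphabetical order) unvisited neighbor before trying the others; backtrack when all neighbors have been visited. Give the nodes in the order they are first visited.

Lou -> Ada -> Omar -> Kai -> Eli -> Yul -> Sam -> Fay -> Tao -> Wes -> Hana -> Xiu -> Bo -> Vic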